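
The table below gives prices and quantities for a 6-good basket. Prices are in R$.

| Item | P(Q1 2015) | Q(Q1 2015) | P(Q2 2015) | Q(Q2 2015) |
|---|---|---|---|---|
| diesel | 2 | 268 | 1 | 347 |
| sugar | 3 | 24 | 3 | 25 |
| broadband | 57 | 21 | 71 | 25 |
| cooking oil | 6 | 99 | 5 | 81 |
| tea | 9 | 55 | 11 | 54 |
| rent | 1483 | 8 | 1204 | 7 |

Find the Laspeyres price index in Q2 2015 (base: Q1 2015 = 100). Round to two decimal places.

Laspeyres price index uses base-period quantities as weights.
ΣP(Q2 2015)·Q(Q1 2015) = 1×268 + 3×24 + 71×21 + 5×99 + 11×55 + 1204×8 = 268 + 72 + 1491 + 495 + 605 + 9632 = 12563
ΣP(Q1 2015)·Q(Q1 2015) = 2×268 + 3×24 + 57×21 + 6×99 + 9×55 + 1483×8 = 536 + 72 + 1197 + 594 + 495 + 11864 = 14758
Index = 12563 / 14758 × 100 = 85.1267

85.13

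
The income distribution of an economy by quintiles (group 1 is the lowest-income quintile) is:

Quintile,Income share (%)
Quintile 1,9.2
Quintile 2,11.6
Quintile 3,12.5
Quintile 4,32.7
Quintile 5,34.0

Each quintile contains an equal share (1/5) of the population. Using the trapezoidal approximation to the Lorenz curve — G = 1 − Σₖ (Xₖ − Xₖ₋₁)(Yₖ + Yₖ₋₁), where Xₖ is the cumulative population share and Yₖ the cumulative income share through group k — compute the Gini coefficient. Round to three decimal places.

0.283

Cumulative income shares Yₖ: 0.0920, 0.2080, 0.3330, 0.6600, 1.0000
Σ (Xₖ−Xₖ₋₁)(Yₖ+Yₖ₋₁) = (1/5)(0.0920+0.0000) + (1/5)(0.2080+0.0920) + (1/5)(0.3330+0.2080) + (1/5)(0.6600+0.3330) + (1/5)(1.0000+0.6600)
  = 0.0184 + 0.0600 + 0.1082 + 0.1986 + 0.3320 = 0.7172
G = 1 − 0.7172 = 0.2828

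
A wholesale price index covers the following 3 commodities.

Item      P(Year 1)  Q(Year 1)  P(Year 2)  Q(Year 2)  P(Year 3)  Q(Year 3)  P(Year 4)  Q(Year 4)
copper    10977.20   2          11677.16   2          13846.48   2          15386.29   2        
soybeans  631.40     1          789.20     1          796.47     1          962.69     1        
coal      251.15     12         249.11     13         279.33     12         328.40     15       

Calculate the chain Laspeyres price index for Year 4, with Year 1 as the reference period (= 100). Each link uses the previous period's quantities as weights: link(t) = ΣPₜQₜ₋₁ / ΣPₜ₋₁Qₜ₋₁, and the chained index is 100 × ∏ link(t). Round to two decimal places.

139.31

Link Year 1→Year 2:
ΣP(Year 2)Q(Year 1) = 11677.16×2 + 789.20×1 + 249.11×12 = 23354.32 + 789.2 + 2989.32 = 27132.84
ΣP(Year 1)Q(Year 1) = 10977.20×2 + 631.40×1 + 251.15×12 = 21954.4 + 631.4 + 3013.8 = 25599.6
link = 27132.84/25599.6 = 1.059893
Link Year 2→Year 3:
ΣP(Year 3)Q(Year 2) = 13846.48×2 + 796.47×1 + 279.33×13 = 27692.96 + 796.47 + 3631.29 = 32120.72
ΣP(Year 2)Q(Year 2) = 11677.16×2 + 789.20×1 + 249.11×13 = 23354.32 + 789.2 + 3238.43 = 27381.95
link = 32120.72/27381.95 = 1.173062
Link Year 3→Year 4:
ΣP(Year 4)Q(Year 3) = 15386.29×2 + 962.69×1 + 328.40×12 = 30772.58 + 962.69 + 3940.8 = 35676.07
ΣP(Year 3)Q(Year 3) = 13846.48×2 + 796.47×1 + 279.33×12 = 27692.96 + 796.47 + 3351.96 = 31841.39
link = 35676.07/31841.39 = 1.120431
Chained index = 100 × 1.059893 × 1.173062 × 1.120431 = 139.3054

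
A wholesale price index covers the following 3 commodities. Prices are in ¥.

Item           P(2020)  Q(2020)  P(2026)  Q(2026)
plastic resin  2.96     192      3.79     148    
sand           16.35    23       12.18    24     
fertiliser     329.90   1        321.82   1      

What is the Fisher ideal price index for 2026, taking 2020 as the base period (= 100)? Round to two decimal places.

102.79

Laspeyres component (base-period weights):
ΣP(2026)Q(2020) = 3.79×192 + 12.18×23 + 321.82×1 = 727.68 + 280.14 + 321.82 = 1329.64
ΣP(2020)Q(2020) = 2.96×192 + 16.35×23 + 329.90×1 = 568.32 + 376.05 + 329.9 = 1274.27
L = 1329.64 / 1274.27 × 100 = 104.3452
Paasche component (current-period weights):
ΣP(2026)Q(2026) = 3.79×148 + 12.18×24 + 321.82×1 = 560.92 + 292.32 + 321.82 = 1175.06
ΣP(2020)Q(2026) = 2.96×148 + 16.35×24 + 329.90×1 = 438.08 + 392.4 + 329.9 = 1160.38
P = 1175.06 / 1160.38 × 100 = 101.2651
Fisher = √(L × P) = √(104.3452 × 101.2651) = 102.7936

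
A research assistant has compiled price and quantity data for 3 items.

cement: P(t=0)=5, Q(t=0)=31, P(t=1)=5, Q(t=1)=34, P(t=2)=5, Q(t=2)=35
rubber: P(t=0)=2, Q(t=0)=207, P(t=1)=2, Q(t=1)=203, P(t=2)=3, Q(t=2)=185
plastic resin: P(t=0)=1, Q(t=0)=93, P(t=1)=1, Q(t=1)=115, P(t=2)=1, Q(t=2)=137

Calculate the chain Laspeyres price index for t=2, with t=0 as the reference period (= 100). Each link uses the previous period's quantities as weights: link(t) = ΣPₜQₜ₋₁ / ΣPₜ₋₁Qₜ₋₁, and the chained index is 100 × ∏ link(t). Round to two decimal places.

Link t=0→t=1:
ΣP(t=1)Q(t=0) = 5×31 + 2×207 + 1×93 = 155 + 414 + 93 = 662
ΣP(t=0)Q(t=0) = 5×31 + 2×207 + 1×93 = 155 + 414 + 93 = 662
link = 662/662 = 1.000000
Link t=1→t=2:
ΣP(t=2)Q(t=1) = 5×34 + 3×203 + 1×115 = 170 + 609 + 115 = 894
ΣP(t=1)Q(t=1) = 5×34 + 2×203 + 1×115 = 170 + 406 + 115 = 691
link = 894/691 = 1.293777
Chained index = 100 × 1.000000 × 1.293777 = 129.3777

129.38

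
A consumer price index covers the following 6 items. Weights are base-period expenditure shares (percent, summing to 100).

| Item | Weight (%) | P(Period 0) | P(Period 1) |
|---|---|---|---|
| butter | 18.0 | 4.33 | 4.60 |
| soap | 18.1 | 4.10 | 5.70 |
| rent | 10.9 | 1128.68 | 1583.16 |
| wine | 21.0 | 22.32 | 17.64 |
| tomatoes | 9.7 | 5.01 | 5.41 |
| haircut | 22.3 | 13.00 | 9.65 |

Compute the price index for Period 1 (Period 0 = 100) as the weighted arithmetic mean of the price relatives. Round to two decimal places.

butter: 18.0 × (4.60/4.33) = 18.0 × 1.062356 = 19.1224
soap: 18.1 × (5.70/4.10) = 18.1 × 1.390244 = 25.1634
rent: 10.9 × (1583.16/1128.68) = 10.9 × 1.402665 = 15.2890
wine: 21.0 × (17.64/22.32) = 21.0 × 0.790323 = 16.5968
tomatoes: 9.7 × (5.41/5.01) = 9.7 × 1.079840 = 10.4745
haircut: 22.3 × (9.65/13.00) = 22.3 × 0.742308 = 16.5535
Index = Σ wᵢ·(p₁ᵢ/p₀ᵢ) = 19.1224 + 25.1634 + 15.2890 + 16.5968 + 10.4745 + 16.5535 = 103.1996

103.20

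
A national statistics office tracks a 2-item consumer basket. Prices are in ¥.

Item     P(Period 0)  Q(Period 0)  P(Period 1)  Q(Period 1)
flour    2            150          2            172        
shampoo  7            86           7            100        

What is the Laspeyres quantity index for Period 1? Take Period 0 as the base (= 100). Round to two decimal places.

Laspeyres quantity index uses base-period prices as weights.
ΣP(Period 0)·Q(Period 1) = 2×172 + 7×100 = 344 + 700 = 1044
ΣP(Period 0)·Q(Period 0) = 2×150 + 7×86 = 300 + 602 = 902
Index = 1044 / 902 × 100 = 115.7428

115.74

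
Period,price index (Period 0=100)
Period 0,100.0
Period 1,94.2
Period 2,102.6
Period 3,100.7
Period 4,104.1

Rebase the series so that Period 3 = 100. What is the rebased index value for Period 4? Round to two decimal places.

Rebased(Period 4) = 104.1 / 100.7 × 100 = 103.3764

103.38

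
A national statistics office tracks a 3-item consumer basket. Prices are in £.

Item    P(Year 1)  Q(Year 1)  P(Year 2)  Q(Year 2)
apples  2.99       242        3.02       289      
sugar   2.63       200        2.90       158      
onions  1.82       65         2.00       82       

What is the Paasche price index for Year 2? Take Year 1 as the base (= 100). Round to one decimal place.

Paasche price index uses current-period quantities as weights.
ΣP(Year 2)·Q(Year 2) = 3.02×289 + 2.90×158 + 2.00×82 = 872.78 + 458.2 + 164 = 1494.98
ΣP(Year 1)·Q(Year 2) = 2.99×289 + 2.63×158 + 1.82×82 = 864.11 + 415.54 + 149.24 = 1428.89
Index = 1494.98 / 1428.89 × 100 = 104.6253

104.6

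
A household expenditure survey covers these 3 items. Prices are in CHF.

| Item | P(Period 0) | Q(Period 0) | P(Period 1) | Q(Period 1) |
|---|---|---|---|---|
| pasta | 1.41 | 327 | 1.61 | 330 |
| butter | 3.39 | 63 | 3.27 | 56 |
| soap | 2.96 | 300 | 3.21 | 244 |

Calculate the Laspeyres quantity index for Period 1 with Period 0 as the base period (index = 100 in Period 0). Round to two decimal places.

Laspeyres quantity index uses base-period prices as weights.
ΣP(Period 0)·Q(Period 1) = 1.41×330 + 3.39×56 + 2.96×244 = 465.3 + 189.84 + 722.24 = 1377.38
ΣP(Period 0)·Q(Period 0) = 1.41×327 + 3.39×63 + 2.96×300 = 461.07 + 213.57 + 888 = 1562.64
Index = 1377.38 / 1562.64 × 100 = 88.1444

88.14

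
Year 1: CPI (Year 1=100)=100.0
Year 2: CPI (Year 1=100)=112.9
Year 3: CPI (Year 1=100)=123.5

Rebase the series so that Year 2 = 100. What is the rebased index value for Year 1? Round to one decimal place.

Rebased(Year 1) = 100.0 / 112.9 × 100 = 88.5740

88.6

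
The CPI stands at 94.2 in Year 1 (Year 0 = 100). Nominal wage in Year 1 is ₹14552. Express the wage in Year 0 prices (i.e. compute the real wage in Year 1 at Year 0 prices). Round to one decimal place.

Real = Nominal ÷ (Index/100) = 14552 ÷ (94.2/100)
     = 14552 ÷ 0.942 = 15447.9830

15448.0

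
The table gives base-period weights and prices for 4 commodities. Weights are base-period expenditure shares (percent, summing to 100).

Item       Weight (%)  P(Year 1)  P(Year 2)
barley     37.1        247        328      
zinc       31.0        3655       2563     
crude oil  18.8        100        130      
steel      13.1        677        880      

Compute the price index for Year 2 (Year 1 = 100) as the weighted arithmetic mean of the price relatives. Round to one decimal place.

barley: 37.1 × (328/247) = 37.1 × 1.327935 = 49.2664
zinc: 31.0 × (2563/3655) = 31.0 × 0.701231 = 21.7382
crude oil: 18.8 × (130/100) = 18.8 × 1.300000 = 24.4400
steel: 13.1 × (880/677) = 13.1 × 1.299852 = 17.0281
Index = Σ wᵢ·(p₁ᵢ/p₀ᵢ) = 49.2664 + 21.7382 + 24.4400 + 17.0281 = 112.4726

112.5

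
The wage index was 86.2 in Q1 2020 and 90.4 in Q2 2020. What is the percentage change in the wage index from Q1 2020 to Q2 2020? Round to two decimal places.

4.87%

Change = (90.4 − 86.2) / 86.2 × 100
       = 4.2 / 86.2 × 100 = 4.8724%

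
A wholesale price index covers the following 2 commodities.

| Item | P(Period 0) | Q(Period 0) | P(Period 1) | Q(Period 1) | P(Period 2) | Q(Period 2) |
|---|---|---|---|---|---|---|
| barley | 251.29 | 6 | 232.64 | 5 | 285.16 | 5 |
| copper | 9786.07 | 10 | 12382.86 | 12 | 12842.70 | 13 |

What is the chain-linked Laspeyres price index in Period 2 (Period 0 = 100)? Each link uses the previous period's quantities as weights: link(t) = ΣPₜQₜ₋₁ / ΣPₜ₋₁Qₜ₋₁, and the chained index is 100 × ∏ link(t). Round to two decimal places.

130.88

Link Period 0→Period 1:
ΣP(Period 1)Q(Period 0) = 232.64×6 + 12382.86×10 = 1395.84 + 123828.6 = 125224.44
ΣP(Period 0)Q(Period 0) = 251.29×6 + 9786.07×10 = 1507.74 + 97860.7 = 99368.44
link = 125224.44/99368.44 = 1.260203
Link Period 1→Period 2:
ΣP(Period 2)Q(Period 1) = 285.16×5 + 12842.70×12 = 1425.8 + 154112.4 = 155538.2
ΣP(Period 1)Q(Period 1) = 232.64×5 + 12382.86×12 = 1163.2 + 148594.32 = 149757.52
link = 155538.2/149757.52 = 1.038600
Chained index = 100 × 1.260203 × 1.038600 = 130.8848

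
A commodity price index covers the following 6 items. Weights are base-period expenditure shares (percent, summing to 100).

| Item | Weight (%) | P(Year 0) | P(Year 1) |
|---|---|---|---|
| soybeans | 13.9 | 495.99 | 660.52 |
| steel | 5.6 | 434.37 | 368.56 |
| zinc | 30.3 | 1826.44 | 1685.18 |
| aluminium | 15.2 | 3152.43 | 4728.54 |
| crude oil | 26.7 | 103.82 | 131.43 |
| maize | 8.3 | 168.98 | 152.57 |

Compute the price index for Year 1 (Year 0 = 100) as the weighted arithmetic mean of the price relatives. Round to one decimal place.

115.3

soybeans: 13.9 × (660.52/495.99) = 13.9 × 1.331720 = 18.5109
steel: 5.6 × (368.56/434.37) = 5.6 × 0.848493 = 4.7516
zinc: 30.3 × (1685.18/1826.44) = 30.3 × 0.922658 = 27.9565
aluminium: 15.2 × (4728.54/3152.43) = 15.2 × 1.499967 = 22.7995
crude oil: 26.7 × (131.43/103.82) = 26.7 × 1.265941 = 33.8006
maize: 8.3 × (152.57/168.98) = 8.3 × 0.902888 = 7.4940
Index = Σ wᵢ·(p₁ᵢ/p₀ᵢ) = 18.5109 + 4.7516 + 27.9565 + 22.7995 + 33.8006 + 7.4940 = 115.3131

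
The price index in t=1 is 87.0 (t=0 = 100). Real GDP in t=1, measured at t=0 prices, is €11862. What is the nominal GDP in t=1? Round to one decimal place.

Nominal = Real × (Index/100) = 11862 × (87.0/100)
        = 11862 × 0.870 = 10319.9400

10319.9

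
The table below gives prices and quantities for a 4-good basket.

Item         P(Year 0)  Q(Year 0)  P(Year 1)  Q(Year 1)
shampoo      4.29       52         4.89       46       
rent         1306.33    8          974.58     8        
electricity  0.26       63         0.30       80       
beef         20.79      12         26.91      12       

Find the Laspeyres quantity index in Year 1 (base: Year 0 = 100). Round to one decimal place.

Laspeyres quantity index uses base-period prices as weights.
ΣP(Year 0)·Q(Year 1) = 4.29×46 + 1306.33×8 + 0.26×80 + 20.79×12 = 197.34 + 10450.64 + 20.8 + 249.48 = 10918.26
ΣP(Year 0)·Q(Year 0) = 4.29×52 + 1306.33×8 + 0.26×63 + 20.79×12 = 223.08 + 10450.64 + 16.38 + 249.48 = 10939.58
Index = 10918.26 / 10939.58 × 100 = 99.8051

99.8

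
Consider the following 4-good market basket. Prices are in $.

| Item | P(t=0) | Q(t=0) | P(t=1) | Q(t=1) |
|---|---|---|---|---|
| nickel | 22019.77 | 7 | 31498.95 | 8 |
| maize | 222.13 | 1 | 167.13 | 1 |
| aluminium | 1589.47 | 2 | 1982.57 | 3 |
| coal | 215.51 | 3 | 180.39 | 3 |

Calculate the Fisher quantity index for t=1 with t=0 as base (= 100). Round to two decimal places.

Laspeyres component (base-period weights):
ΣP(t=0)Q(t=1) = 22019.77×8 + 222.13×1 + 1589.47×3 + 215.51×3 = 176158.16 + 222.13 + 4768.41 + 646.53 = 181795.23
ΣP(t=0)Q(t=0) = 22019.77×7 + 222.13×1 + 1589.47×2 + 215.51×3 = 154138.39 + 222.13 + 3178.94 + 646.53 = 158185.99
L = 181795.23 / 158185.99 × 100 = 114.9250
Paasche component (current-period weights):
ΣP(t=1)Q(t=1) = 31498.95×8 + 167.13×1 + 1982.57×3 + 180.39×3 = 251991.6 + 167.13 + 5947.71 + 541.17 = 258647.61
ΣP(t=1)Q(t=0) = 31498.95×7 + 167.13×1 + 1982.57×2 + 180.39×3 = 220492.65 + 167.13 + 3965.14 + 541.17 = 225166.09
P = 258647.61 / 225166.09 × 100 = 114.8697
Fisher = √(L × P) = √(114.9250 × 114.8697) = 114.8973

114.90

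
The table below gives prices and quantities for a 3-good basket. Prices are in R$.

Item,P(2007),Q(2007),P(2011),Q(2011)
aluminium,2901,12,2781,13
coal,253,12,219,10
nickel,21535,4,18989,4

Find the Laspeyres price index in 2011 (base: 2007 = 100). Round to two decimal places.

90.30

Laspeyres price index uses base-period quantities as weights.
ΣP(2011)·Q(2007) = 2781×12 + 219×12 + 18989×4 = 33372 + 2628 + 75956 = 111956
ΣP(2007)·Q(2007) = 2901×12 + 253×12 + 21535×4 = 34812 + 3036 + 86140 = 123988
Index = 111956 / 123988 × 100 = 90.2958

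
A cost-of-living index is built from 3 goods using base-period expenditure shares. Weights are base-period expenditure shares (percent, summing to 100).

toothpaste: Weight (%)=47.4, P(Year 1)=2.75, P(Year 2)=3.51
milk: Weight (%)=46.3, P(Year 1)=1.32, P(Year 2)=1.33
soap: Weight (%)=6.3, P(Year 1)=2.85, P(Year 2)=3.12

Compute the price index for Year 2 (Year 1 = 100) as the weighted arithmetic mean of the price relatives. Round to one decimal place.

toothpaste: 47.4 × (3.51/2.75) = 47.4 × 1.276364 = 60.4996
milk: 46.3 × (1.33/1.32) = 46.3 × 1.007576 = 46.6508
soap: 6.3 × (3.12/2.85) = 6.3 × 1.094737 = 6.8968
Index = Σ wᵢ·(p₁ᵢ/p₀ᵢ) = 60.4996 + 46.6508 + 6.8968 = 114.0472

114.0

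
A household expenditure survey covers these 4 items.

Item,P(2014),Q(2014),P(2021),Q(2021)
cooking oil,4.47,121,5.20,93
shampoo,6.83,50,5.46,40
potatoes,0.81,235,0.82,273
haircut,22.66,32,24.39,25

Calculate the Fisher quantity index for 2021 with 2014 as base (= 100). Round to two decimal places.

Laspeyres component (base-period weights):
ΣP(2014)Q(2021) = 4.47×93 + 6.83×40 + 0.81×273 + 22.66×25 = 415.71 + 273.2 + 221.13 + 566.5 = 1476.54
ΣP(2014)Q(2014) = 4.47×121 + 6.83×50 + 0.81×235 + 22.66×32 = 540.87 + 341.5 + 190.35 + 725.12 = 1797.84
L = 1476.54 / 1797.84 × 100 = 82.1286
Paasche component (current-period weights):
ΣP(2021)Q(2021) = 5.20×93 + 5.46×40 + 0.82×273 + 24.39×25 = 483.6 + 218.4 + 223.86 + 609.75 = 1535.61
ΣP(2021)Q(2014) = 5.20×121 + 5.46×50 + 0.82×235 + 24.39×32 = 629.2 + 273 + 192.7 + 780.48 = 1875.38
P = 1535.61 / 1875.38 × 100 = 81.8826
Fisher = √(L × P) = √(82.1286 × 81.8826) = 82.0055

82.01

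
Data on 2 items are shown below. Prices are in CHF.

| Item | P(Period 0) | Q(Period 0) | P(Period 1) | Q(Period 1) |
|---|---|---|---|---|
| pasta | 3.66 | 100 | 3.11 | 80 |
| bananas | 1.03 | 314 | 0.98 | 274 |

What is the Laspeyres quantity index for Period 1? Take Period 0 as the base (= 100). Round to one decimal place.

Laspeyres quantity index uses base-period prices as weights.
ΣP(Period 0)·Q(Period 1) = 3.66×80 + 1.03×274 = 292.8 + 282.22 = 575.02
ΣP(Period 0)·Q(Period 0) = 3.66×100 + 1.03×314 = 366 + 323.42 = 689.42
Index = 575.02 / 689.42 × 100 = 83.4063

83.4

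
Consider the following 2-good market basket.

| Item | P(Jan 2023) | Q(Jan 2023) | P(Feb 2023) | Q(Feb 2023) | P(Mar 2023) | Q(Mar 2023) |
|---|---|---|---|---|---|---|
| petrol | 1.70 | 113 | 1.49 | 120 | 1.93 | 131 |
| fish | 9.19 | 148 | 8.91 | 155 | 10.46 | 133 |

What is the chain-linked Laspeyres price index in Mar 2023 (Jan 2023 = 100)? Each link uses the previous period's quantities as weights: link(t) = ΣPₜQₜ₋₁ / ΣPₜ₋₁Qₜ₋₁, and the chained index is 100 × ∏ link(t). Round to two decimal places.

Link Jan 2023→Feb 2023:
ΣP(Feb 2023)Q(Jan 2023) = 1.49×113 + 8.91×148 = 168.37 + 1318.68 = 1487.05
ΣP(Jan 2023)Q(Jan 2023) = 1.70×113 + 9.19×148 = 192.1 + 1360.12 = 1552.22
link = 1487.05/1552.22 = 0.958015
Link Feb 2023→Mar 2023:
ΣP(Mar 2023)Q(Feb 2023) = 1.93×120 + 10.46×155 = 231.6 + 1621.3 = 1852.9
ΣP(Feb 2023)Q(Feb 2023) = 1.49×120 + 8.91×155 = 178.8 + 1381.05 = 1559.85
link = 1852.9/1559.85 = 1.187871
Chained index = 100 × 0.958015 × 1.187871 = 113.7998

113.80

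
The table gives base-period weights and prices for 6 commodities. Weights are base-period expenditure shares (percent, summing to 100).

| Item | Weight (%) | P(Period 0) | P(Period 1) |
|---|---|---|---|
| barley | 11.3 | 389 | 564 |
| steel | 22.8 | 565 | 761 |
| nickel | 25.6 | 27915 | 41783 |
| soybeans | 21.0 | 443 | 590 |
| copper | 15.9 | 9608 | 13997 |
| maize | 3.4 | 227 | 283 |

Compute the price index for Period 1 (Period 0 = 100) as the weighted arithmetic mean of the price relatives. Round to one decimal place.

140.8

barley: 11.3 × (564/389) = 11.3 × 1.449871 = 16.3835
steel: 22.8 × (761/565) = 22.8 × 1.346903 = 30.7094
nickel: 25.6 × (41783/27915) = 25.6 × 1.496794 = 38.3179
soybeans: 21.0 × (590/443) = 21.0 × 1.331828 = 27.9684
copper: 15.9 × (13997/9608) = 15.9 × 1.456807 = 23.1632
maize: 3.4 × (283/227) = 3.4 × 1.246696 = 4.2388
Index = Σ wᵢ·(p₁ᵢ/p₀ᵢ) = 16.3835 + 30.7094 + 38.3179 + 27.9684 + 23.1632 + 4.2388 = 140.7812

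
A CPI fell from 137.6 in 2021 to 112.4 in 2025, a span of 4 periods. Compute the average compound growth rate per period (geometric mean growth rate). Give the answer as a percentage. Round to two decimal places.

Growth factor = (112.4/137.6)^(1/4) = (0.816860)^(1/4) = 0.950686
Growth rate = 0.950686 − 1 = -0.049314 = -4.9314%

-4.93%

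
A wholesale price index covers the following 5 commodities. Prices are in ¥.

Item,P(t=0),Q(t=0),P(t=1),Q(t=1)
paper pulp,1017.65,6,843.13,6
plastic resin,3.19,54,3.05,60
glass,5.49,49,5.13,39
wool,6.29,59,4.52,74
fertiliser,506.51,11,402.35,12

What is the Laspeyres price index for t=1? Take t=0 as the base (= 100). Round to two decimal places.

Laspeyres price index uses base-period quantities as weights.
ΣP(t=1)·Q(t=0) = 843.13×6 + 3.05×54 + 5.13×49 + 4.52×59 + 402.35×11 = 5058.78 + 164.7 + 251.37 + 266.68 + 4425.85 = 10167.38
ΣP(t=0)·Q(t=0) = 1017.65×6 + 3.19×54 + 5.49×49 + 6.29×59 + 506.51×11 = 6105.9 + 172.26 + 269.01 + 371.11 + 5571.61 = 12489.89
Index = 10167.38 / 12489.89 × 100 = 81.4049

81.40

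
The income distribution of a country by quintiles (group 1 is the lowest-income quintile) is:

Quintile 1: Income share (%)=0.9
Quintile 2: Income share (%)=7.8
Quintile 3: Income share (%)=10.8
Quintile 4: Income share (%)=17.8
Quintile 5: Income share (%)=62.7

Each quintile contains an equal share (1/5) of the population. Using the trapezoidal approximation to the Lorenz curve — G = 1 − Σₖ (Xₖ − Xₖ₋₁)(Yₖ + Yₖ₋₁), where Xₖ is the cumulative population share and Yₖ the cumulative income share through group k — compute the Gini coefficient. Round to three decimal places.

Cumulative income shares Yₖ: 0.0090, 0.0870, 0.1950, 0.3730, 1.0000
Σ (Xₖ−Xₖ₋₁)(Yₖ+Yₖ₋₁) = (1/5)(0.0090+0.0000) + (1/5)(0.0870+0.0090) + (1/5)(0.1950+0.0870) + (1/5)(0.3730+0.1950) + (1/5)(1.0000+0.3730)
  = 0.0018 + 0.0192 + 0.0564 + 0.1136 + 0.2746 = 0.4656
G = 1 − 0.4656 = 0.5344

0.534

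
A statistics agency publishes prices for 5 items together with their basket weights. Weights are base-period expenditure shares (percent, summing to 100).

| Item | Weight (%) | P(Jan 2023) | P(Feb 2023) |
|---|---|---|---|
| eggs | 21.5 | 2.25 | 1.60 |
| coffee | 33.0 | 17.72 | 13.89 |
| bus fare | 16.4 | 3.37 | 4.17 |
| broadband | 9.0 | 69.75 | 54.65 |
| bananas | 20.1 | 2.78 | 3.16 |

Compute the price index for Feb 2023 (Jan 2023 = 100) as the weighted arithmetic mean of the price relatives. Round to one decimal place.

91.3

eggs: 21.5 × (1.60/2.25) = 21.5 × 0.711111 = 15.2889
coffee: 33.0 × (13.89/17.72) = 33.0 × 0.783860 = 25.8674
bus fare: 16.4 × (4.17/3.37) = 16.4 × 1.237389 = 20.2932
broadband: 9.0 × (54.65/69.75) = 9.0 × 0.783513 = 7.0516
bananas: 20.1 × (3.16/2.78) = 20.1 × 1.136691 = 22.8475
Index = Σ wᵢ·(p₁ᵢ/p₀ᵢ) = 15.2889 + 25.8674 + 20.2932 + 7.0516 + 22.8475 = 91.3485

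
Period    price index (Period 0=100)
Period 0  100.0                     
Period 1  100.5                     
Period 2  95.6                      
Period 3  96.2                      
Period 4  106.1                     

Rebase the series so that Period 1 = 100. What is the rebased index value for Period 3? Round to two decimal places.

Rebased(Period 3) = 96.2 / 100.5 × 100 = 95.7214

95.72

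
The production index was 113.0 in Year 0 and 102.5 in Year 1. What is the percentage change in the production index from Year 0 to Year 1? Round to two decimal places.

Change = (102.5 − 113.0) / 113.0 × 100
       = -10.5 / 113.0 × 100 = -9.2920%

-9.29%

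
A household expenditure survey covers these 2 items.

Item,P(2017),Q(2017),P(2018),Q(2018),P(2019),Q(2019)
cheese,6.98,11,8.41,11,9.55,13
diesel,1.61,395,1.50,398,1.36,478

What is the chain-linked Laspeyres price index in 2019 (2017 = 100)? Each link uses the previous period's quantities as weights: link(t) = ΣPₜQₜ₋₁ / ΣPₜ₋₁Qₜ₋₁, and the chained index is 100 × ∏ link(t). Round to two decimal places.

Link 2017→2018:
ΣP(2018)Q(2017) = 8.41×11 + 1.50×395 = 92.51 + 592.5 = 685.01
ΣP(2017)Q(2017) = 6.98×11 + 1.61×395 = 76.78 + 635.95 = 712.73
link = 685.01/712.73 = 0.961107
Link 2018→2019:
ΣP(2019)Q(2018) = 9.55×11 + 1.36×398 = 105.05 + 541.28 = 646.33
ΣP(2018)Q(2018) = 8.41×11 + 1.50×398 = 92.51 + 597 = 689.51
link = 646.33/689.51 = 0.937376
Chained index = 100 × 0.961107 × 0.937376 = 90.0919

90.09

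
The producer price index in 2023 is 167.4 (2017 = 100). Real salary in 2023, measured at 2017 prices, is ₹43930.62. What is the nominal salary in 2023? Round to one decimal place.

Nominal = Real × (Index/100) = 43930.62 × (167.4/100)
        = 43930.62 × 1.674 = 73539.8579

73539.9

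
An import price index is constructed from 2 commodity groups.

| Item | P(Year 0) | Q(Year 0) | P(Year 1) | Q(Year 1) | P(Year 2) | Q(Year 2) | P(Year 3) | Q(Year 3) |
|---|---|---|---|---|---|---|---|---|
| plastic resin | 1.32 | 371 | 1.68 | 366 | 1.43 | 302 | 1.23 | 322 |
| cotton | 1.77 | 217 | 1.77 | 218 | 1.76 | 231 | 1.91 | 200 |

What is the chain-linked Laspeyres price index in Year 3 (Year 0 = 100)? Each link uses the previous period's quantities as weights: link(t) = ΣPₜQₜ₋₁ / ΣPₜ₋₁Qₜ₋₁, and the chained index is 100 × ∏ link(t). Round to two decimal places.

101.28

Link Year 0→Year 1:
ΣP(Year 1)Q(Year 0) = 1.68×371 + 1.77×217 = 623.28 + 384.09 = 1007.37
ΣP(Year 0)Q(Year 0) = 1.32×371 + 1.77×217 = 489.72 + 384.09 = 873.81
link = 1007.37/873.81 = 1.152848
Link Year 1→Year 2:
ΣP(Year 2)Q(Year 1) = 1.43×366 + 1.76×218 = 523.38 + 383.68 = 907.06
ΣP(Year 1)Q(Year 1) = 1.68×366 + 1.77×218 = 614.88 + 385.86 = 1000.74
link = 907.06/1000.74 = 0.906389
Link Year 2→Year 3:
ΣP(Year 3)Q(Year 2) = 1.23×302 + 1.91×231 = 371.46 + 441.21 = 812.67
ΣP(Year 2)Q(Year 2) = 1.43×302 + 1.76×231 = 431.86 + 406.56 = 838.42
link = 812.67/838.42 = 0.969287
Chained index = 100 × 1.152848 × 0.906389 × 0.969287 = 101.2837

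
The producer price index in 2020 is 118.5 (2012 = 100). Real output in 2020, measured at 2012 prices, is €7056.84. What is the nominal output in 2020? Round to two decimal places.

8362.36

Nominal = Real × (Index/100) = 7056.84 × (118.5/100)
        = 7056.84 × 1.185 = 8362.3554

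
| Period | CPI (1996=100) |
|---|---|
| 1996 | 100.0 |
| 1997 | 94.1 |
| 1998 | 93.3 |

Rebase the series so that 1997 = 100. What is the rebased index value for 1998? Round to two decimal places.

Rebased(1998) = 93.3 / 94.1 × 100 = 99.1498

99.15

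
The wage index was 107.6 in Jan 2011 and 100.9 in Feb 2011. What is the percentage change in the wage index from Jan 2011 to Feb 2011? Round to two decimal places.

-6.23%

Change = (100.9 − 107.6) / 107.6 × 100
       = -6.7 / 107.6 × 100 = -6.2268%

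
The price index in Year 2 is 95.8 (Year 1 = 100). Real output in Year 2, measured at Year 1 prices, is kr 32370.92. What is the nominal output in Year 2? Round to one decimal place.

Nominal = Real × (Index/100) = 32370.92 × (95.8/100)
        = 32370.92 × 0.958 = 31011.3414

31011.3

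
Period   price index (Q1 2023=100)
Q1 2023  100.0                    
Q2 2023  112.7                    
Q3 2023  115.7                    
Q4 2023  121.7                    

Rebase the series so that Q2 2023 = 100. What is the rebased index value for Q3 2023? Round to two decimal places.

102.66

Rebased(Q3 2023) = 115.7 / 112.7 × 100 = 102.6619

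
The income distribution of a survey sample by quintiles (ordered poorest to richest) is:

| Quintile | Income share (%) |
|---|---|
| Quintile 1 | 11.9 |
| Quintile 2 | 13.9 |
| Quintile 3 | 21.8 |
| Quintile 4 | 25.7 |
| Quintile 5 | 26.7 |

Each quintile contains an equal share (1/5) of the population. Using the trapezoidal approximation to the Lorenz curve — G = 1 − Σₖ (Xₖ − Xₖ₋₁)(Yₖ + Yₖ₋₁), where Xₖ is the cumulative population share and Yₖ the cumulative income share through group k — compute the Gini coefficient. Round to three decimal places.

Cumulative income shares Yₖ: 0.1190, 0.2580, 0.4760, 0.7330, 1.0000
Σ (Xₖ−Xₖ₋₁)(Yₖ+Yₖ₋₁) = (1/5)(0.1190+0.0000) + (1/5)(0.2580+0.1190) + (1/5)(0.4760+0.2580) + (1/5)(0.7330+0.4760) + (1/5)(1.0000+0.7330)
  = 0.0238 + 0.0754 + 0.1468 + 0.2418 + 0.3466 = 0.8344
G = 1 − 0.8344 = 0.1656

0.166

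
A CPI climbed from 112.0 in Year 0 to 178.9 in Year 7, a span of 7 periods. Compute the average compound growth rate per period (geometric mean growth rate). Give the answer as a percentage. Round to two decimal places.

Growth factor = (178.9/112.0)^(1/7) = (1.597321)^(1/7) = 1.069193
Growth rate = 1.069193 − 1 = 0.069193 = 6.9193%

6.92%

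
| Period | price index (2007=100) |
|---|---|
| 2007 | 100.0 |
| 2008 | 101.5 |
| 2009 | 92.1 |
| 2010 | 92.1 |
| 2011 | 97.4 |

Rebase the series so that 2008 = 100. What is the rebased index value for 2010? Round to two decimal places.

Rebased(2010) = 92.1 / 101.5 × 100 = 90.7389

90.74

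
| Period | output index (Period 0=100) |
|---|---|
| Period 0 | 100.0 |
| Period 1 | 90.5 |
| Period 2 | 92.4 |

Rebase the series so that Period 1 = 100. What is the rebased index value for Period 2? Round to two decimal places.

Rebased(Period 2) = 92.4 / 90.5 × 100 = 102.0994

102.10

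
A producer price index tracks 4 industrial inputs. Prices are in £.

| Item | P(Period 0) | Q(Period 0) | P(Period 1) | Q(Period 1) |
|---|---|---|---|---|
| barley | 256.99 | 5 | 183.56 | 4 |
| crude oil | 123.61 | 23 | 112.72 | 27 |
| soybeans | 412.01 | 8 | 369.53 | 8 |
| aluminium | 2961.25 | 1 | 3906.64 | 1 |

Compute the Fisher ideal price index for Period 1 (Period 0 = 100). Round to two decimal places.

100.03

Laspeyres component (base-period weights):
ΣP(Period 1)Q(Period 0) = 183.56×5 + 112.72×23 + 369.53×8 + 3906.64×1 = 917.8 + 2592.56 + 2956.24 + 3906.64 = 10373.24
ΣP(Period 0)Q(Period 0) = 256.99×5 + 123.61×23 + 412.01×8 + 2961.25×1 = 1284.95 + 2843.03 + 3296.08 + 2961.25 = 10385.31
L = 10373.24 / 10385.31 × 100 = 99.8838
Paasche component (current-period weights):
ΣP(Period 1)Q(Period 1) = 183.56×4 + 112.72×27 + 369.53×8 + 3906.64×1 = 734.24 + 3043.44 + 2956.24 + 3906.64 = 10640.56
ΣP(Period 0)Q(Period 1) = 256.99×4 + 123.61×27 + 412.01×8 + 2961.25×1 = 1027.96 + 3337.47 + 3296.08 + 2961.25 = 10622.76
P = 10640.56 / 10622.76 × 100 = 100.1676
Fisher = √(L × P) = √(99.8838 × 100.1676) = 100.0256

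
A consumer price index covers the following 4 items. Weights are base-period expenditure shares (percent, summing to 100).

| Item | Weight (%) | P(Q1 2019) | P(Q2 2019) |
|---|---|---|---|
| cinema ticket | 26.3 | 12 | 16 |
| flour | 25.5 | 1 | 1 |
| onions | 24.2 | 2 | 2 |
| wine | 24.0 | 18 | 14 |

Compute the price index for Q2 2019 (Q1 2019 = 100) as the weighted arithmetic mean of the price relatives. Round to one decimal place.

103.4

cinema ticket: 26.3 × (16/12) = 26.3 × 1.333333 = 35.0667
flour: 25.5 × (1/1) = 25.5 × 1.000000 = 25.5000
onions: 24.2 × (2/2) = 24.2 × 1.000000 = 24.2000
wine: 24.0 × (14/18) = 24.0 × 0.777778 = 18.6667
Index = Σ wᵢ·(p₁ᵢ/p₀ᵢ) = 35.0667 + 25.5000 + 24.2000 + 18.6667 = 103.4333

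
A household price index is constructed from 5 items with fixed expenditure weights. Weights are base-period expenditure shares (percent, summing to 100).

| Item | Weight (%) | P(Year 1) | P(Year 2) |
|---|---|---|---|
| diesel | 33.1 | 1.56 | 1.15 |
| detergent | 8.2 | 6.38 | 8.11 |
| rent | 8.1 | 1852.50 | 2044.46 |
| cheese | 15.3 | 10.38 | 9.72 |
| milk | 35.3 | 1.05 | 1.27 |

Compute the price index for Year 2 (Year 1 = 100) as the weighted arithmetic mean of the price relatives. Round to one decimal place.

100.8

diesel: 33.1 × (1.15/1.56) = 33.1 × 0.737179 = 24.4006
detergent: 8.2 × (8.11/6.38) = 8.2 × 1.271160 = 10.4235
rent: 8.1 × (2044.46/1852.50) = 8.1 × 1.103622 = 8.9393
cheese: 15.3 × (9.72/10.38) = 15.3 × 0.936416 = 14.3272
milk: 35.3 × (1.27/1.05) = 35.3 × 1.209524 = 42.6962
Index = Σ wᵢ·(p₁ᵢ/p₀ᵢ) = 24.4006 + 10.4235 + 8.9393 + 14.3272 + 42.6962 = 100.7868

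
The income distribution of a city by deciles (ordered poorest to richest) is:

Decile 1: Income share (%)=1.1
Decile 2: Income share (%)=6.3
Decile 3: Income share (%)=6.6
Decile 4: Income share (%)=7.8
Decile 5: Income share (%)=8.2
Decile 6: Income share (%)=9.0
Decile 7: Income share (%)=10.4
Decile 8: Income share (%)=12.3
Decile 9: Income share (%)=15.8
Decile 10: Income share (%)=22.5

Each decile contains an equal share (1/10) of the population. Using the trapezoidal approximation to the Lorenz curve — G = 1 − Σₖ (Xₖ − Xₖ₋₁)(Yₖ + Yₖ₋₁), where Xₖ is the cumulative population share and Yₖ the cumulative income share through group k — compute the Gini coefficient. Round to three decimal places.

Cumulative income shares Yₖ: 0.0110, 0.0740, 0.1400, 0.2180, 0.3000, 0.3900, 0.4940, 0.6170, 0.7750, 1.0000
Σ (Xₖ−Xₖ₋₁)(Yₖ+Yₖ₋₁) = (1/10)(0.0110+0.0000) + (1/10)(0.0740+0.0110) + (1/10)(0.1400+0.0740) + (1/10)(0.2180+0.1400) + (1/10)(0.3000+0.2180) + (1/10)(0.3900+0.3000) + (1/10)(0.4940+0.3900) + (1/10)(0.6170+0.4940) + (1/10)(0.7750+0.6170) + (1/10)(1.0000+0.7750)
  = 0.0011 + 0.0085 + 0.0214 + 0.0358 + 0.0518 + 0.0690 + 0.0884 + 0.1111 + 0.1392 + 0.1775 = 0.7038
G = 1 − 0.7038 = 0.2962

0.296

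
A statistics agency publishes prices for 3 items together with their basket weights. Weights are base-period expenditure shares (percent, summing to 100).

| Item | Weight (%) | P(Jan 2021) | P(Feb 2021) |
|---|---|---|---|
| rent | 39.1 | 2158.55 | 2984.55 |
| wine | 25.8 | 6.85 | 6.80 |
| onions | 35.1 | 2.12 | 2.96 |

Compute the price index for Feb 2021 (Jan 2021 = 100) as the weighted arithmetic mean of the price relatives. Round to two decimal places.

rent: 39.1 × (2984.55/2158.55) = 39.1 × 1.382664 = 54.0622
wine: 25.8 × (6.80/6.85) = 25.8 × 0.992701 = 25.6117
onions: 35.1 × (2.96/2.12) = 35.1 × 1.396226 = 49.0075
Index = Σ wᵢ·(p₁ᵢ/p₀ᵢ) = 54.0622 + 25.6117 + 49.0075 = 128.6814

128.68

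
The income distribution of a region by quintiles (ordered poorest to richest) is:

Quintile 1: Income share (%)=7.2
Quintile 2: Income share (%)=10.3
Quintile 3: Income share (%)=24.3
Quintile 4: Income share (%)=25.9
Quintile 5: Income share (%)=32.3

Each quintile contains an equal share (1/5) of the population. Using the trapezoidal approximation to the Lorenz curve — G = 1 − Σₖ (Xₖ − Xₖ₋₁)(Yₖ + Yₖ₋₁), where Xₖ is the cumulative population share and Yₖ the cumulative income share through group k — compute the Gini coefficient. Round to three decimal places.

Cumulative income shares Yₖ: 0.0720, 0.1750, 0.4180, 0.6770, 1.0000
Σ (Xₖ−Xₖ₋₁)(Yₖ+Yₖ₋₁) = (1/5)(0.0720+0.0000) + (1/5)(0.1750+0.0720) + (1/5)(0.4180+0.1750) + (1/5)(0.6770+0.4180) + (1/5)(1.0000+0.6770)
  = 0.0144 + 0.0494 + 0.1186 + 0.2190 + 0.3354 = 0.7368
G = 1 − 0.7368 = 0.2632

0.263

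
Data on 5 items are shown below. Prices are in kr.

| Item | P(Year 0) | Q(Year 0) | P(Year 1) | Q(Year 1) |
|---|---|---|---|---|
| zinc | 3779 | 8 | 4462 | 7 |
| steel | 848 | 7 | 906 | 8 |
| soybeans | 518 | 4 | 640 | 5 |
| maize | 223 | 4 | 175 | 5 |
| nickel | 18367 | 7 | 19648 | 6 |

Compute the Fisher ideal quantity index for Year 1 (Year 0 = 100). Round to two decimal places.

87.75

Laspeyres component (base-period weights):
ΣP(Year 0)Q(Year 1) = 3779×7 + 848×8 + 518×5 + 223×5 + 18367×6 = 26453 + 6784 + 2590 + 1115 + 110202 = 147144
ΣP(Year 0)Q(Year 0) = 3779×8 + 848×7 + 518×4 + 223×4 + 18367×7 = 30232 + 5936 + 2072 + 892 + 128569 = 167701
L = 147144 / 167701 × 100 = 87.7419
Paasche component (current-period weights):
ΣP(Year 1)Q(Year 1) = 4462×7 + 906×8 + 640×5 + 175×5 + 19648×6 = 31234 + 7248 + 3200 + 875 + 117888 = 160445
ΣP(Year 1)Q(Year 0) = 4462×8 + 906×7 + 640×4 + 175×4 + 19648×7 = 35696 + 6342 + 2560 + 700 + 137536 = 182834
P = 160445 / 182834 × 100 = 87.7545
Fisher = √(L × P) = √(87.7419 × 87.7545) = 87.7482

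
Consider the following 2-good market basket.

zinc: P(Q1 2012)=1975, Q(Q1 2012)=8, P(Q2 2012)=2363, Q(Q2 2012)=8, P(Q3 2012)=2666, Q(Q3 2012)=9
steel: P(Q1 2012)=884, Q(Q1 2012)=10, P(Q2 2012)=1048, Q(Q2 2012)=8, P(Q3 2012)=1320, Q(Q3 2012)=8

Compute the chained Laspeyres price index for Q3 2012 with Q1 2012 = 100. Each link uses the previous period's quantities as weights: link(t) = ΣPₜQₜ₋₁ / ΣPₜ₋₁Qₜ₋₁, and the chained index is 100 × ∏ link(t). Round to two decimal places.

139.36

Link Q1 2012→Q2 2012:
ΣP(Q2 2012)Q(Q1 2012) = 2363×8 + 1048×10 = 18904 + 10480 = 29384
ΣP(Q1 2012)Q(Q1 2012) = 1975×8 + 884×10 = 15800 + 8840 = 24640
link = 29384/24640 = 1.192532
Link Q2 2012→Q3 2012:
ΣP(Q3 2012)Q(Q2 2012) = 2666×8 + 1320×8 = 21328 + 10560 = 31888
ΣP(Q2 2012)Q(Q2 2012) = 2363×8 + 1048×8 = 18904 + 8384 = 27288
link = 31888/27288 = 1.168572
Chained index = 100 × 1.192532 × 1.168572 = 139.3560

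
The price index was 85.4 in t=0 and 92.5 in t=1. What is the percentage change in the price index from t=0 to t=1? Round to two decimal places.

Change = (92.5 − 85.4) / 85.4 × 100
       = 7.1 / 85.4 × 100 = 8.3138%

8.31%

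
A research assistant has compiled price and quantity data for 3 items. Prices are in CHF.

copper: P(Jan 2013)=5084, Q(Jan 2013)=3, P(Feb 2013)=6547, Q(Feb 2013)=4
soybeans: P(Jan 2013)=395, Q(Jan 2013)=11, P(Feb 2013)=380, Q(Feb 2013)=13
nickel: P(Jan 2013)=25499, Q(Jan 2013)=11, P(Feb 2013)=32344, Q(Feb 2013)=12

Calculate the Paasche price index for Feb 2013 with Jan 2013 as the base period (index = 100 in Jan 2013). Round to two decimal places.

126.49

Paasche price index uses current-period quantities as weights.
ΣP(Feb 2013)·Q(Feb 2013) = 6547×4 + 380×13 + 32344×12 = 26188 + 4940 + 388128 = 419256
ΣP(Jan 2013)·Q(Feb 2013) = 5084×4 + 395×13 + 25499×12 = 20336 + 5135 + 305988 = 331459
Index = 419256 / 331459 × 100 = 126.4880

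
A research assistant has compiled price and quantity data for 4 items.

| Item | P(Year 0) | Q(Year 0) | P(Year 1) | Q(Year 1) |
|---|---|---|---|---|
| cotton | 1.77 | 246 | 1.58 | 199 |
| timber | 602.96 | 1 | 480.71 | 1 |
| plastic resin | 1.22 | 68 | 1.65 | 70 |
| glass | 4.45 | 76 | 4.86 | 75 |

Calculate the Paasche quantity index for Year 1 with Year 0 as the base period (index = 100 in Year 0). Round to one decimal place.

94.4

Paasche quantity index uses current-period prices as weights.
ΣP(Year 1)·Q(Year 1) = 1.58×199 + 480.71×1 + 1.65×70 + 4.86×75 = 314.42 + 480.71 + 115.5 + 364.5 = 1275.13
ΣP(Year 1)·Q(Year 0) = 1.58×246 + 480.71×1 + 1.65×68 + 4.86×76 = 388.68 + 480.71 + 112.2 + 369.36 = 1350.95
Index = 1275.13 / 1350.95 × 100 = 94.3877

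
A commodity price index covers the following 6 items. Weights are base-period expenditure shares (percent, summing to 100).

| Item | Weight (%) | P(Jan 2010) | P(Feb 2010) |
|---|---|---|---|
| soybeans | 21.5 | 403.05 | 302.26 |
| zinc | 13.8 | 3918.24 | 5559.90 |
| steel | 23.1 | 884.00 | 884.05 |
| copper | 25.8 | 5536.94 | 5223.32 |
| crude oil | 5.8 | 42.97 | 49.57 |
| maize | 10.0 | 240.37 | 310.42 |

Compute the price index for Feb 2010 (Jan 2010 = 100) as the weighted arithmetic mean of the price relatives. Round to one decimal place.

102.8

soybeans: 21.5 × (302.26/403.05) = 21.5 × 0.749932 = 16.1235
zinc: 13.8 × (5559.90/3918.24) = 13.8 × 1.418979 = 19.5819
steel: 23.1 × (884.05/884.00) = 23.1 × 1.000057 = 23.1013
copper: 25.8 × (5223.32/5536.94) = 25.8 × 0.943359 = 24.3387
crude oil: 5.8 × (49.57/42.97) = 5.8 × 1.153596 = 6.6909
maize: 10.0 × (310.42/240.37) = 10.0 × 1.291426 = 12.9143
Index = Σ wᵢ·(p₁ᵢ/p₀ᵢ) = 16.1235 + 19.5819 + 23.1013 + 24.3387 + 6.6909 + 12.9143 = 102.7505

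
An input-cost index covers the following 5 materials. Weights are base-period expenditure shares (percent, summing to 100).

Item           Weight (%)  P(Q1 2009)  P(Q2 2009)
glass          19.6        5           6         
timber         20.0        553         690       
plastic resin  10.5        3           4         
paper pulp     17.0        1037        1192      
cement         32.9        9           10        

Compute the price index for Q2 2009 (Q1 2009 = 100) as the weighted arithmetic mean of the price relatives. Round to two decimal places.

118.57

glass: 19.6 × (6/5) = 19.6 × 1.200000 = 23.5200
timber: 20.0 × (690/553) = 20.0 × 1.247740 = 24.9548
plastic resin: 10.5 × (4/3) = 10.5 × 1.333333 = 14.0000
paper pulp: 17.0 × (1192/1037) = 17.0 × 1.149470 = 19.5410
cement: 32.9 × (10/9) = 32.9 × 1.111111 = 36.5556
Index = Σ wᵢ·(p₁ᵢ/p₀ᵢ) = 23.5200 + 24.9548 + 14.0000 + 19.5410 + 36.5556 = 118.5713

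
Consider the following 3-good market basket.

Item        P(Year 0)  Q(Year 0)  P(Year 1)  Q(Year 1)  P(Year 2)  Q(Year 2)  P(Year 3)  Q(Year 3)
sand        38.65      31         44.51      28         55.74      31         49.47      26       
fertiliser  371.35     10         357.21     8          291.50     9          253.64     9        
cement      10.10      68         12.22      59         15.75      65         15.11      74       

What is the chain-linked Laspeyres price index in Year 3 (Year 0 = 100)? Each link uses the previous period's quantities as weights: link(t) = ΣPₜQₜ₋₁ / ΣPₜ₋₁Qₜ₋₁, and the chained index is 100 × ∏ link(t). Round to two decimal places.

92.15

Link Year 0→Year 1:
ΣP(Year 1)Q(Year 0) = 44.51×31 + 357.21×10 + 12.22×68 = 1379.81 + 3572.1 + 830.96 = 5782.87
ΣP(Year 0)Q(Year 0) = 38.65×31 + 371.35×10 + 10.10×68 = 1198.15 + 3713.5 + 686.8 = 5598.45
link = 5782.87/5598.45 = 1.032941
Link Year 1→Year 2:
ΣP(Year 2)Q(Year 1) = 55.74×28 + 291.50×8 + 15.75×59 = 1560.72 + 2332 + 929.25 = 4821.97
ΣP(Year 1)Q(Year 1) = 44.51×28 + 357.21×8 + 12.22×59 = 1246.28 + 2857.68 + 720.98 = 4824.94
link = 4821.97/4824.94 = 0.999384
Link Year 2→Year 3:
ΣP(Year 3)Q(Year 2) = 49.47×31 + 253.64×9 + 15.11×65 = 1533.57 + 2282.76 + 982.15 = 4798.48
ΣP(Year 2)Q(Year 2) = 55.74×31 + 291.50×9 + 15.75×65 = 1727.94 + 2623.5 + 1023.75 = 5375.19
link = 4798.48/5375.19 = 0.892709
Chained index = 100 × 1.032941 × 0.999384 × 0.892709 = 92.1548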